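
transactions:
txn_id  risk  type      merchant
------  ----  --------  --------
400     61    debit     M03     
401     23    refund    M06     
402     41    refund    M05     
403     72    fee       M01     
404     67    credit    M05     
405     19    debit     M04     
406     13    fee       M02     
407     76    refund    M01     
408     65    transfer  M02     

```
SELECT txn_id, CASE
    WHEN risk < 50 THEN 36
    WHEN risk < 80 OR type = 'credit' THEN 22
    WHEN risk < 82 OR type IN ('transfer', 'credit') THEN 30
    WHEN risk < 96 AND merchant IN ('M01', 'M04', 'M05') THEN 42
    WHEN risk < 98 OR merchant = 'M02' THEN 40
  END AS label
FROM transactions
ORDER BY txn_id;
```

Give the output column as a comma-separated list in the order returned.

txn_id=400: risk < 80 OR type = 'credit' → 22
txn_id=401: risk < 50 → 36
txn_id=402: risk < 50 → 36
txn_id=403: risk < 80 OR type = 'credit' → 22
txn_id=404: risk < 80 OR type = 'credit' → 22
txn_id=405: risk < 50 → 36
txn_id=406: risk < 50 → 36
txn_id=407: risk < 80 OR type = 'credit' → 22
txn_id=408: risk < 80 OR type = 'credit' → 22

22, 36, 36, 22, 22, 36, 36, 22, 22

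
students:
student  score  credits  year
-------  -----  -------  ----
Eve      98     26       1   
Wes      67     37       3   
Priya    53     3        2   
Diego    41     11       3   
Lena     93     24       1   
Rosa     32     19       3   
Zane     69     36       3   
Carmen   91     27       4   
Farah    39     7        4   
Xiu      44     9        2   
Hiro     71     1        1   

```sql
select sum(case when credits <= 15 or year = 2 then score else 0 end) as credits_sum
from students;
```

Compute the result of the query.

248

student=Eve: ✗
student=Wes: ✗
student=Priya: ✓ → 53
student=Diego: ✓ → 41
student=Lena: ✗
student=Rosa: ✗
student=Zane: ✗
student=Carmen: ✗
student=Farah: ✓ → 39
student=Xiu: ✓ → 44
student=Hiro: ✓ → 71
credits_sum = 53 + 41 + 39 + 44 + 71 = 248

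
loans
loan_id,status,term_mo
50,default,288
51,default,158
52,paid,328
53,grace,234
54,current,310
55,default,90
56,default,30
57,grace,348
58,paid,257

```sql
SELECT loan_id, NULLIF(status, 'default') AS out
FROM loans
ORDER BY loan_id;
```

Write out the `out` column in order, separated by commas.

NULL, NULL, paid, grace, current, NULL, NULL, grace, paid

loan_id=50: status=default vs default: equal → NULL
loan_id=51: status=default vs default: equal → NULL
loan_id=52: status=paid vs default: differ → paid
loan_id=53: status=grace vs default: differ → grace
loan_id=54: status=current vs default: differ → current
loan_id=55: status=default vs default: equal → NULL
loan_id=56: status=default vs default: equal → NULL
loan_id=57: status=grace vs default: differ → grace
loan_id=58: status=paid vs default: differ → paid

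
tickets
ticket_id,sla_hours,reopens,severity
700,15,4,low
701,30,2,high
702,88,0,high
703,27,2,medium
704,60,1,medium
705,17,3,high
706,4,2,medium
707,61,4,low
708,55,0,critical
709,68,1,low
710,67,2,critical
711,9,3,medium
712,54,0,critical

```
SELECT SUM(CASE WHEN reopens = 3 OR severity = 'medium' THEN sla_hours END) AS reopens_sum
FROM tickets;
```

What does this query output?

117

ticket_id=700: ✗
ticket_id=701: ✗
ticket_id=702: ✗
ticket_id=703: ✓ → 27
ticket_id=704: ✓ → 60
ticket_id=705: ✓ → 17
ticket_id=706: ✓ → 4
ticket_id=707: ✗
ticket_id=708: ✗
ticket_id=709: ✗
ticket_id=710: ✗
ticket_id=711: ✓ → 9
ticket_id=712: ✗
reopens_sum = 27 + 60 + 17 + 4 + 9 = 117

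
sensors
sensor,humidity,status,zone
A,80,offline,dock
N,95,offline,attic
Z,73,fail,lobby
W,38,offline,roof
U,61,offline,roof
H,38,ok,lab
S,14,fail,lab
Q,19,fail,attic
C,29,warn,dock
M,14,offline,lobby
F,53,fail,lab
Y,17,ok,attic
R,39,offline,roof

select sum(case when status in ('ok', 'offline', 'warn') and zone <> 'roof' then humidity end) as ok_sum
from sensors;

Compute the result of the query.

sensor=A: ✓ → 80
sensor=N: ✓ → 95
sensor=Z: ✗
sensor=W: ✗
sensor=U: ✗
sensor=H: ✓ → 38
sensor=S: ✗
sensor=Q: ✗
sensor=C: ✓ → 29
sensor=M: ✓ → 14
sensor=F: ✗
sensor=Y: ✓ → 17
sensor=R: ✗
ok_sum = 80 + 95 + 38 + 29 + 14 + 17 = 273

273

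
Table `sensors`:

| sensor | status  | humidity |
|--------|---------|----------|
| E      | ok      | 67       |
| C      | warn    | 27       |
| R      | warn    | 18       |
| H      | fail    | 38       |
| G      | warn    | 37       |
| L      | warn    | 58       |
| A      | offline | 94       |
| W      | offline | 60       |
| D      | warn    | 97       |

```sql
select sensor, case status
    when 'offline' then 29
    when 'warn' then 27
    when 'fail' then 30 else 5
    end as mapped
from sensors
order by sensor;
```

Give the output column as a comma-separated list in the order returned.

29, 27, 27, 5, 27, 30, 27, 27, 29

sensor=A: status='offline' → 29
sensor=C: status='warn' → 27
sensor=D: status='warn' → 27
sensor=E: ELSE → 5
sensor=G: status='warn' → 27
sensor=H: status='fail' → 30
sensor=L: status='warn' → 27
sensor=R: status='warn' → 27
sensor=W: status='offline' → 29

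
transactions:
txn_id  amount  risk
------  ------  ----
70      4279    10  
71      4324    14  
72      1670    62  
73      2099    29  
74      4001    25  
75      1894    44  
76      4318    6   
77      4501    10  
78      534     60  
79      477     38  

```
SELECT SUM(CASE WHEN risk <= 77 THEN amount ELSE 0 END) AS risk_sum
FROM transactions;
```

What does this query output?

txn_id=70: ✓ → 4279
txn_id=71: ✓ → 4324
txn_id=72: ✓ → 1670
txn_id=73: ✓ → 2099
txn_id=74: ✓ → 4001
txn_id=75: ✓ → 1894
txn_id=76: ✓ → 4318
txn_id=77: ✓ → 4501
txn_id=78: ✓ → 534
txn_id=79: ✓ → 477
risk_sum = 4279 + 4324 + 1670 + 2099 + 4001 + 1894 + 4318 + 4501 + 534 + 477 = 28097

28097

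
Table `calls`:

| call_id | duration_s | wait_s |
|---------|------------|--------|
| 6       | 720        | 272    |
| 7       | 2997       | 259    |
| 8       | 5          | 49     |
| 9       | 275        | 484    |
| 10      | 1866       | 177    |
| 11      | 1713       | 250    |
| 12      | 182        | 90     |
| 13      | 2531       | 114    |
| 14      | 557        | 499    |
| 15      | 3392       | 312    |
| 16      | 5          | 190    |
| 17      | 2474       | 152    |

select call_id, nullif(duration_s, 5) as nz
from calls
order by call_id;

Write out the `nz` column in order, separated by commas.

720, 2997, NULL, 275, 1866, 1713, 182, 2531, 557, 3392, NULL, 2474

call_id=6: duration_s=720 vs 5: differ → 720
call_id=7: duration_s=2997 vs 5: differ → 2997
call_id=8: duration_s=5 vs 5: equal → NULL
call_id=9: duration_s=275 vs 5: differ → 275
call_id=10: duration_s=1866 vs 5: differ → 1866
call_id=11: duration_s=1713 vs 5: differ → 1713
call_id=12: duration_s=182 vs 5: differ → 182
call_id=13: duration_s=2531 vs 5: differ → 2531
call_id=14: duration_s=557 vs 5: differ → 557
call_id=15: duration_s=3392 vs 5: differ → 3392
call_id=16: duration_s=5 vs 5: equal → NULL
call_id=17: duration_s=2474 vs 5: differ → 2474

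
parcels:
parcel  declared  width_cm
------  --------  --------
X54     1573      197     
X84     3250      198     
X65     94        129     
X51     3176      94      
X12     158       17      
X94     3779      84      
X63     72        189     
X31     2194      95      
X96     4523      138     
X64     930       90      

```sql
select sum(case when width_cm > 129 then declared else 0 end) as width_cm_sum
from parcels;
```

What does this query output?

parcel=X54: ✓ → 1573
parcel=X84: ✓ → 3250
parcel=X65: ✗
parcel=X51: ✗
parcel=X12: ✗
parcel=X94: ✗
parcel=X63: ✓ → 72
parcel=X31: ✗
parcel=X96: ✓ → 4523
parcel=X64: ✗
width_cm_sum = 1573 + 3250 + 72 + 4523 = 9418

9418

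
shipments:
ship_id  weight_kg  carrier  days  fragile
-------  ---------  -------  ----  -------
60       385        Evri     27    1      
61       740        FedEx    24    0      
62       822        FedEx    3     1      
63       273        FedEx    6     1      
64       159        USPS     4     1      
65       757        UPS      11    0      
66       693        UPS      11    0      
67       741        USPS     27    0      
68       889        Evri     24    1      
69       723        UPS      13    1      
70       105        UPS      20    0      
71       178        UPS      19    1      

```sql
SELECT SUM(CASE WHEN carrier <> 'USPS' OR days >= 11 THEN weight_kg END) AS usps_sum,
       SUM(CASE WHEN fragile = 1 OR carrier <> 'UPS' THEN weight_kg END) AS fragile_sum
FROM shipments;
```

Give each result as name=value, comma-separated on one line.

[usps_sum: carrier <> 'USPS' OR days >= 11]
ship_id=60: ✓ → 385
ship_id=61: ✓ → 740
ship_id=62: ✓ → 822
ship_id=63: ✓ → 273
ship_id=64: ✗
ship_id=65: ✓ → 757
ship_id=66: ✓ → 693
ship_id=67: ✓ → 741
ship_id=68: ✓ → 889
ship_id=69: ✓ → 723
ship_id=70: ✓ → 105
ship_id=71: ✓ → 178
usps_sum = 385 + 740 + 822 + 273 + 757 + 693 + 741 + 889 + 723 + 105 + 178 = 6306
—
[fragile_sum: fragile = 1 OR carrier <> 'UPS']
ship_id=60: ✓ → 385
ship_id=61: ✓ → 740
ship_id=62: ✓ → 822
ship_id=63: ✓ → 273
ship_id=64: ✓ → 159
ship_id=65: ✗
ship_id=66: ✗
ship_id=67: ✓ → 741
ship_id=68: ✓ → 889
ship_id=69: ✓ → 723
ship_id=70: ✗
ship_id=71: ✓ → 178
fragile_sum = 385 + 740 + 822 + 273 + 159 + 741 + 889 + 723 + 178 = 4910

usps_sum=6306, fragile_sum=4910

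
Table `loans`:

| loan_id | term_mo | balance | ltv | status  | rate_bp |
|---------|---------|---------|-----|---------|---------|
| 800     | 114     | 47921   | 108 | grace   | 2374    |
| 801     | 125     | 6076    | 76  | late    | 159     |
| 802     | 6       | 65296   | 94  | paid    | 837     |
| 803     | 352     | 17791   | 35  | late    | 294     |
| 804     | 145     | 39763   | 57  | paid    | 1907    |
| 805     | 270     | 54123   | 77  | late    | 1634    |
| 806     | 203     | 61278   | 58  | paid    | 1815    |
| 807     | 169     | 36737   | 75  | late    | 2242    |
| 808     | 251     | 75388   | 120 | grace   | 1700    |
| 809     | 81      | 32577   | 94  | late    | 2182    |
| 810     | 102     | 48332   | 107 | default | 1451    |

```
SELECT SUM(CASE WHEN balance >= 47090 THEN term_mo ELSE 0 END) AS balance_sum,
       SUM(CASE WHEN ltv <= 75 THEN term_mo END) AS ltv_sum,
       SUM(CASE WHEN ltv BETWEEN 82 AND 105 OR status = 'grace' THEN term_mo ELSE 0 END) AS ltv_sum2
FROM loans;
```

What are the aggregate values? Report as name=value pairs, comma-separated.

balance_sum=946, ltv_sum=869, ltv_sum2=452

[balance_sum: balance >= 47090]
loan_id=800: ✓ → 114
loan_id=801: ✗
loan_id=802: ✓ → 6
loan_id=803: ✗
loan_id=804: ✗
loan_id=805: ✓ → 270
loan_id=806: ✓ → 203
loan_id=807: ✗
loan_id=808: ✓ → 251
loan_id=809: ✗
loan_id=810: ✓ → 102
balance_sum = 114 + 6 + 270 + 203 + 251 + 102 = 946
—
[ltv_sum: ltv <= 75]
loan_id=800: ✗
loan_id=801: ✗
loan_id=802: ✗
loan_id=803: ✓ → 352
loan_id=804: ✓ → 145
loan_id=805: ✗
loan_id=806: ✓ → 203
loan_id=807: ✓ → 169
loan_id=808: ✗
loan_id=809: ✗
loan_id=810: ✗
ltv_sum = 352 + 145 + 203 + 169 = 869
—
[ltv_sum2: ltv BETWEEN 82 AND 105 OR status = 'grace']
loan_id=800: ✓ → 114
loan_id=801: ✗
loan_id=802: ✓ → 6
loan_id=803: ✗
loan_id=804: ✗
loan_id=805: ✗
loan_id=806: ✗
loan_id=807: ✗
loan_id=808: ✓ → 251
loan_id=809: ✓ → 81
loan_id=810: ✗
ltv_sum2 = 114 + 6 + 251 + 81 = 452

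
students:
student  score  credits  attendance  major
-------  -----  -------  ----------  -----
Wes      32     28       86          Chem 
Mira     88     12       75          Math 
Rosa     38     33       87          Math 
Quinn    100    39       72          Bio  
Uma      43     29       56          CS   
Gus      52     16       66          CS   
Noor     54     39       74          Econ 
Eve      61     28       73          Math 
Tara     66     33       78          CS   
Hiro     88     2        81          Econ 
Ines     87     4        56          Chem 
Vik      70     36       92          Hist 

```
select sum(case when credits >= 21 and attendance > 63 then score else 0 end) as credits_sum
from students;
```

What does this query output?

student=Wes: ✓ → 32
student=Mira: ✗
student=Rosa: ✓ → 38
student=Quinn: ✓ → 100
student=Uma: ✗
student=Gus: ✗
student=Noor: ✓ → 54
student=Eve: ✓ → 61
student=Tara: ✓ → 66
student=Hiro: ✗
student=Ines: ✗
student=Vik: ✓ → 70
credits_sum = 32 + 38 + 100 + 54 + 61 + 66 + 70 = 421

421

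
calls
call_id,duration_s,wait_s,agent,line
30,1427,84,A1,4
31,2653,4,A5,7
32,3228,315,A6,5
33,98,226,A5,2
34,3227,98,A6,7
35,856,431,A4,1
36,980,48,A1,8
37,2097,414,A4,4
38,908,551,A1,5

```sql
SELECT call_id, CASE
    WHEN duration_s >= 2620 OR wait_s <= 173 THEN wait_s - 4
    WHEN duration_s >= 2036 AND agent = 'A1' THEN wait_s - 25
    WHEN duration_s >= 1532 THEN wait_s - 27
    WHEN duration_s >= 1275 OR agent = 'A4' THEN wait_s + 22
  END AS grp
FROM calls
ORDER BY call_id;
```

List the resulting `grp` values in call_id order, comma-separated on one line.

80, 0, 311, NULL, 94, 453, 44, 387, NULL

call_id=30: duration_s >= 2620 OR wait_s <= 173 → 80
call_id=31: duration_s >= 2620 OR wait_s <= 173 → 0
call_id=32: duration_s >= 2620 OR wait_s <= 173 → 311
call_id=33: (no match → NULL) → NULL
call_id=34: duration_s >= 2620 OR wait_s <= 173 → 94
call_id=35: duration_s >= 1275 OR agent = 'A4' → 453
call_id=36: duration_s >= 2620 OR wait_s <= 173 → 44
call_id=37: duration_s >= 1532 → 387
call_id=38: (no match → NULL) → NULL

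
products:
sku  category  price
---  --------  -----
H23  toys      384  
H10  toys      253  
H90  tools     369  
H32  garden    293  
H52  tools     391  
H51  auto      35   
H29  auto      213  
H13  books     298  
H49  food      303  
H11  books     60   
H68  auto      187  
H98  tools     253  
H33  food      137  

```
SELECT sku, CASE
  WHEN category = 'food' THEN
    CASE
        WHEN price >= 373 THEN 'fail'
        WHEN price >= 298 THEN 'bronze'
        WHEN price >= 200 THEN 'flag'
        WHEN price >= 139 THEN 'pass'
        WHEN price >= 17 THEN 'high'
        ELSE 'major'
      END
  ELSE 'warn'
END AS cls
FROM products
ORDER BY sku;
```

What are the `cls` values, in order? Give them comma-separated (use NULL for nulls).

sku=H10: category='toys' → outer ELSE → warn
sku=H11: category='books' → outer ELSE → warn
sku=H13: category='books' → outer ELSE → warn
sku=H23: category='toys' → outer ELSE → warn
sku=H29: category='auto' → outer ELSE → warn
sku=H32: category='garden' → outer ELSE → warn
sku=H33: category='food' → inner[price >= 17] → high
sku=H49: category='food' → inner[price >= 298] → bronze
sku=H51: category='auto' → outer ELSE → warn
sku=H52: category='tools' → outer ELSE → warn
sku=H68: category='auto' → outer ELSE → warn
sku=H90: category='tools' → outer ELSE → warn
sku=H98: category='tools' → outer ELSE → warn

warn, warn, warn, warn, warn, warn, high, bronze, warn, warn, warn, warn, warn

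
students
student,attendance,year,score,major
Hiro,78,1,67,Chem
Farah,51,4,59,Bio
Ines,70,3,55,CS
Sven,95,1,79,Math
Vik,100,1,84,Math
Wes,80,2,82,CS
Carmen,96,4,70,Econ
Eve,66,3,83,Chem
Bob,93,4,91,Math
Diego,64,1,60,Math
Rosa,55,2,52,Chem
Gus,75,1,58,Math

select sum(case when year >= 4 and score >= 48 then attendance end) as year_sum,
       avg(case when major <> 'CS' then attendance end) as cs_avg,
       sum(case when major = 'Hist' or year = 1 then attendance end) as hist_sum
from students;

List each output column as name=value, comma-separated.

[year_sum: year >= 4 and score >= 48]
student=Hiro: ✗
student=Farah: ✓ → 51
student=Ines: ✗
student=Sven: ✗
student=Vik: ✗
student=Wes: ✗
student=Carmen: ✓ → 96
student=Eve: ✗
student=Bob: ✓ → 93
student=Diego: ✗
student=Rosa: ✗
student=Gus: ✗
year_sum = 51 + 96 + 93 = 240
—
[cs_avg: major <> 'CS']
student=Hiro: ✓ → 78
student=Farah: ✓ → 51
student=Ines: ✗
student=Sven: ✓ → 95
student=Vik: ✓ → 100
student=Wes: ✗
student=Carmen: ✓ → 96
student=Eve: ✓ → 66
student=Bob: ✓ → 93
student=Diego: ✓ → 64
student=Rosa: ✓ → 55
student=Gus: ✓ → 75
cs_avg = (78 + 51 + 95 + 100 + 96 + 66 + 93 + 64 + 55 + 75) / 10 = 77.3
—
[hist_sum: major = 'Hist' or year = 1]
student=Hiro: ✓ → 78
student=Farah: ✗
student=Ines: ✗
student=Sven: ✓ → 95
student=Vik: ✓ → 100
student=Wes: ✗
student=Carmen: ✗
student=Eve: ✗
student=Bob: ✗
student=Diego: ✓ → 64
student=Rosa: ✗
student=Gus: ✓ → 75
hist_sum = 78 + 95 + 100 + 64 + 75 = 412

year_sum=240, cs_avg=77.3, hist_sum=412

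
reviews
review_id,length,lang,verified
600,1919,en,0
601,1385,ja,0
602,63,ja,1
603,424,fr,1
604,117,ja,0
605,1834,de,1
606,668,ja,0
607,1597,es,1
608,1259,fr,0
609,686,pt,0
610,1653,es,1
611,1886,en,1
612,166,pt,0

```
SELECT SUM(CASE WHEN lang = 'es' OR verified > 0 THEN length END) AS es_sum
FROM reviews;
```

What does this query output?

7457

review_id=600: ✗
review_id=601: ✗
review_id=602: ✓ → 63
review_id=603: ✓ → 424
review_id=604: ✗
review_id=605: ✓ → 1834
review_id=606: ✗
review_id=607: ✓ → 1597
review_id=608: ✗
review_id=609: ✗
review_id=610: ✓ → 1653
review_id=611: ✓ → 1886
review_id=612: ✗
es_sum = 63 + 424 + 1834 + 1597 + 1653 + 1886 = 7457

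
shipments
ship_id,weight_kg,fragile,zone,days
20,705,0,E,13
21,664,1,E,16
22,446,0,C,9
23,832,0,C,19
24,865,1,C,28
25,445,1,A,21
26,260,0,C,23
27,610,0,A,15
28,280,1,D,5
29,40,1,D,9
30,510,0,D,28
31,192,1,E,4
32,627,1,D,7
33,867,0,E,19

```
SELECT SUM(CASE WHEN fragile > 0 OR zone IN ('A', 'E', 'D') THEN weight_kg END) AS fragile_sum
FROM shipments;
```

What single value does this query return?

5805

ship_id=20: ✓ → 705
ship_id=21: ✓ → 664
ship_id=22: ✗
ship_id=23: ✗
ship_id=24: ✓ → 865
ship_id=25: ✓ → 445
ship_id=26: ✗
ship_id=27: ✓ → 610
ship_id=28: ✓ → 280
ship_id=29: ✓ → 40
ship_id=30: ✓ → 510
ship_id=31: ✓ → 192
ship_id=32: ✓ → 627
ship_id=33: ✓ → 867
fragile_sum = 705 + 664 + 865 + 445 + 610 + 280 + 40 + 510 + 192 + 627 + 867 = 5805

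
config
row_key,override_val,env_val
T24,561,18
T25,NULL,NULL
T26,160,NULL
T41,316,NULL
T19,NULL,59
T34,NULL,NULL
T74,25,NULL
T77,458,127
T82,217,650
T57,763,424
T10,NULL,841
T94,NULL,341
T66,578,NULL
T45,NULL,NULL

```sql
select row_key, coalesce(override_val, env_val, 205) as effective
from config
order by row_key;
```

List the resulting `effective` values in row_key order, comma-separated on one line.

841, 59, 561, 205, 160, 205, 316, 205, 763, 578, 25, 458, 217, 341

row_key=T10: override_val=NULL, env_val=841 → 841
row_key=T19: override_val=NULL, env_val=59 → 59
row_key=T24: override_val=561 → 561
row_key=T25: override_val=NULL, env_val=NULL, → literal 205 → 205
row_key=T26: override_val=160 → 160
row_key=T34: override_val=NULL, env_val=NULL, → literal 205 → 205
row_key=T41: override_val=316 → 316
row_key=T45: override_val=NULL, env_val=NULL, → literal 205 → 205
row_key=T57: override_val=763 → 763
row_key=T66: override_val=578 → 578
row_key=T74: override_val=25 → 25
row_key=T77: override_val=458 → 458
row_key=T82: override_val=217 → 217
row_key=T94: override_val=NULL, env_val=341 → 341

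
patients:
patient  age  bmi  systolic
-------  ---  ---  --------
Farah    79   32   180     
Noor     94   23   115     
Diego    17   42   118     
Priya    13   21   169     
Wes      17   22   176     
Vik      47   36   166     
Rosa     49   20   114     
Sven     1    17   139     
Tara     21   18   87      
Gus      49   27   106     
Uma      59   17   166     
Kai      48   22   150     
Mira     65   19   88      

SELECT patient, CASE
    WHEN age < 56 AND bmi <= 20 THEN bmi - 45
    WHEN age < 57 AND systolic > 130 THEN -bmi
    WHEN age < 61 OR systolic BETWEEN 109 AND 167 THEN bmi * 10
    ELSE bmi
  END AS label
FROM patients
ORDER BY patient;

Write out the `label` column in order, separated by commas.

420, 32, 270, -22, 19, 230, -21, -25, -28, -27, 170, -36, -22

patient=Diego: age < 61 OR systolic BETWEEN 109 AND 167 → 420
patient=Farah: ELSE → 32
patient=Gus: age < 61 OR systolic BETWEEN 109 AND 167 → 270
patient=Kai: age < 57 AND systolic > 130 → -22
patient=Mira: ELSE → 19
patient=Noor: age < 61 OR systolic BETWEEN 109 AND 167 → 230
patient=Priya: age < 57 AND systolic > 130 → -21
patient=Rosa: age < 56 AND bmi <= 20 → -25
patient=Sven: age < 56 AND bmi <= 20 → -28
patient=Tara: age < 56 AND bmi <= 20 → -27
patient=Uma: age < 61 OR systolic BETWEEN 109 AND 167 → 170
patient=Vik: age < 57 AND systolic > 130 → -36
patient=Wes: age < 57 AND systolic > 130 → -22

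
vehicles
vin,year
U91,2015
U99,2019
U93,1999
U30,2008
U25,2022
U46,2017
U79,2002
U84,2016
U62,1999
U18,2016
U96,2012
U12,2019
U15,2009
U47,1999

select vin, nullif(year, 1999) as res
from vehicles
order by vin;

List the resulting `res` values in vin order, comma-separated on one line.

2019, 2009, 2016, 2022, 2008, 2017, NULL, NULL, 2002, 2016, 2015, NULL, 2012, 2019

vin=U12: year=2019 vs 1999: differ → 2019
vin=U15: year=2009 vs 1999: differ → 2009
vin=U18: year=2016 vs 1999: differ → 2016
vin=U25: year=2022 vs 1999: differ → 2022
vin=U30: year=2008 vs 1999: differ → 2008
vin=U46: year=2017 vs 1999: differ → 2017
vin=U47: year=1999 vs 1999: equal → NULL
vin=U62: year=1999 vs 1999: equal → NULL
vin=U79: year=2002 vs 1999: differ → 2002
vin=U84: year=2016 vs 1999: differ → 2016
vin=U91: year=2015 vs 1999: differ → 2015
vin=U93: year=1999 vs 1999: equal → NULL
vin=U96: year=2012 vs 1999: differ → 2012
vin=U99: year=2019 vs 1999: differ → 2019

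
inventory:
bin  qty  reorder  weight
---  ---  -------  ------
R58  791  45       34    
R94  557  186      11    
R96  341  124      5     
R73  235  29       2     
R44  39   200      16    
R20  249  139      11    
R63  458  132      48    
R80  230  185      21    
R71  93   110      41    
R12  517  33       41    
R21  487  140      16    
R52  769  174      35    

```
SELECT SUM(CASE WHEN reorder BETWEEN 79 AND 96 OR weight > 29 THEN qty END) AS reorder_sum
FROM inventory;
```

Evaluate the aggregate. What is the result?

2628

bin=R58: ✓ → 791
bin=R94: ✗
bin=R96: ✗
bin=R73: ✗
bin=R44: ✗
bin=R20: ✗
bin=R63: ✓ → 458
bin=R80: ✗
bin=R71: ✓ → 93
bin=R12: ✓ → 517
bin=R21: ✗
bin=R52: ✓ → 769
reorder_sum = 791 + 458 + 93 + 517 + 769 = 2628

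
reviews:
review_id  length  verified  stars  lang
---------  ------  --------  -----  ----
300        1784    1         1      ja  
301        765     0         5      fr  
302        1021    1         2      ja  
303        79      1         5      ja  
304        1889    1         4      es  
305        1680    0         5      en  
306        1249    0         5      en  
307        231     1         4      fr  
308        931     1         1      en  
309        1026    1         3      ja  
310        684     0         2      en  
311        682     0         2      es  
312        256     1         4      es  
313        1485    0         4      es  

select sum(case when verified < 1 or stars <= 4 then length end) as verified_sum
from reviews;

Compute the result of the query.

review_id=300: ✓ → 1784
review_id=301: ✓ → 765
review_id=302: ✓ → 1021
review_id=303: ✗
review_id=304: ✓ → 1889
review_id=305: ✓ → 1680
review_id=306: ✓ → 1249
review_id=307: ✓ → 231
review_id=308: ✓ → 931
review_id=309: ✓ → 1026
review_id=310: ✓ → 684
review_id=311: ✓ → 682
review_id=312: ✓ → 256
review_id=313: ✓ → 1485
verified_sum = 1784 + 765 + 1021 + 1889 + 1680 + 1249 + 231 + 931 + 1026 + 684 + 682 + 256 + 1485 = 13683

13683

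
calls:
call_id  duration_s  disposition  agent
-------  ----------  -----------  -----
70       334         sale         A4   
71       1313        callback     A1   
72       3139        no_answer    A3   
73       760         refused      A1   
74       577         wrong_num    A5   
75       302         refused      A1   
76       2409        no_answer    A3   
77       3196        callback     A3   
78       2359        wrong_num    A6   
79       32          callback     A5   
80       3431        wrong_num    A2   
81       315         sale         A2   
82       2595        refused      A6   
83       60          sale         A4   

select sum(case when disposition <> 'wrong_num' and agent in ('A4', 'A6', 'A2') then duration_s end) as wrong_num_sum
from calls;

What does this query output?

call_id=70: ✓ → 334
call_id=71: ✗
call_id=72: ✗
call_id=73: ✗
call_id=74: ✗
call_id=75: ✗
call_id=76: ✗
call_id=77: ✗
call_id=78: ✗
call_id=79: ✗
call_id=80: ✗
call_id=81: ✓ → 315
call_id=82: ✓ → 2595
call_id=83: ✓ → 60
wrong_num_sum = 334 + 315 + 2595 + 60 = 3304

3304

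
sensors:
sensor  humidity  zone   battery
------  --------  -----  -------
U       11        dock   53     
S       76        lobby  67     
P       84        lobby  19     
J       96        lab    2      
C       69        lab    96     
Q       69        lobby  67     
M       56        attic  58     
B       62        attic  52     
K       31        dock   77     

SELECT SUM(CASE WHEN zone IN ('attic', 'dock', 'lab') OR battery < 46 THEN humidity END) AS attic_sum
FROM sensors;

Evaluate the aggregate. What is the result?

sensor=U: ✓ → 11
sensor=S: ✗
sensor=P: ✓ → 84
sensor=J: ✓ → 96
sensor=C: ✓ → 69
sensor=Q: ✗
sensor=M: ✓ → 56
sensor=B: ✓ → 62
sensor=K: ✓ → 31
attic_sum = 11 + 84 + 96 + 69 + 56 + 62 + 31 = 409

409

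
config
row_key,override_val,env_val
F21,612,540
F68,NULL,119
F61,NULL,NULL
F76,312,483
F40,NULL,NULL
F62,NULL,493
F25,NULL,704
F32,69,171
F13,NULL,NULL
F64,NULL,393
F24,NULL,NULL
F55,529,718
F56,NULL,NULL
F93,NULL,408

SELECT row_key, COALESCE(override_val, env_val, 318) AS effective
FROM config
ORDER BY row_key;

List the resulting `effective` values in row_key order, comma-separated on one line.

row_key=F13: override_val=NULL, env_val=NULL, → literal 318 → 318
row_key=F21: override_val=612 → 612
row_key=F24: override_val=NULL, env_val=NULL, → literal 318 → 318
row_key=F25: override_val=NULL, env_val=704 → 704
row_key=F32: override_val=69 → 69
row_key=F40: override_val=NULL, env_val=NULL, → literal 318 → 318
row_key=F55: override_val=529 → 529
row_key=F56: override_val=NULL, env_val=NULL, → literal 318 → 318
row_key=F61: override_val=NULL, env_val=NULL, → literal 318 → 318
row_key=F62: override_val=NULL, env_val=493 → 493
row_key=F64: override_val=NULL, env_val=393 → 393
row_key=F68: override_val=NULL, env_val=119 → 119
row_key=F76: override_val=312 → 312
row_key=F93: override_val=NULL, env_val=408 → 408

318, 612, 318, 704, 69, 318, 529, 318, 318, 493, 393, 119, 312, 408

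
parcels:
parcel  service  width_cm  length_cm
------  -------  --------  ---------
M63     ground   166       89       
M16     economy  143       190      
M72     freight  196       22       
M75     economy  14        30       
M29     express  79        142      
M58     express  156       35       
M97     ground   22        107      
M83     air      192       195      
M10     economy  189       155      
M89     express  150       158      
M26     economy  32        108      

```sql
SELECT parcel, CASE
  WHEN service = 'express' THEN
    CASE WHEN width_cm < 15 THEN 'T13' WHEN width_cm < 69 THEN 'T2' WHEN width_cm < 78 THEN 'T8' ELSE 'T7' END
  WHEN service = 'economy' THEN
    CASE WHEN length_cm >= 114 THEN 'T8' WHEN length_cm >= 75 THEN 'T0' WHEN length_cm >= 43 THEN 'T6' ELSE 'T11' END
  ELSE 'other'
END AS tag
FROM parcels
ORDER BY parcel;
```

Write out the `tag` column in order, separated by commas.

parcel=M10: service='economy' → inner[length_cm >= 114] → T8
parcel=M16: service='economy' → inner[length_cm >= 114] → T8
parcel=M26: service='economy' → inner[length_cm >= 75] → T0
parcel=M29: service='express' → inner[ELSE] → T7
parcel=M58: service='express' → inner[ELSE] → T7
parcel=M63: service='ground' → outer ELSE → other
parcel=M72: service='freight' → outer ELSE → other
parcel=M75: service='economy' → inner[ELSE] → T11
parcel=M83: service='air' → outer ELSE → other
parcel=M89: service='express' → inner[ELSE] → T7
parcel=M97: service='ground' → outer ELSE → other

T8, T8, T0, T7, T7, other, other, T11, other, T7, other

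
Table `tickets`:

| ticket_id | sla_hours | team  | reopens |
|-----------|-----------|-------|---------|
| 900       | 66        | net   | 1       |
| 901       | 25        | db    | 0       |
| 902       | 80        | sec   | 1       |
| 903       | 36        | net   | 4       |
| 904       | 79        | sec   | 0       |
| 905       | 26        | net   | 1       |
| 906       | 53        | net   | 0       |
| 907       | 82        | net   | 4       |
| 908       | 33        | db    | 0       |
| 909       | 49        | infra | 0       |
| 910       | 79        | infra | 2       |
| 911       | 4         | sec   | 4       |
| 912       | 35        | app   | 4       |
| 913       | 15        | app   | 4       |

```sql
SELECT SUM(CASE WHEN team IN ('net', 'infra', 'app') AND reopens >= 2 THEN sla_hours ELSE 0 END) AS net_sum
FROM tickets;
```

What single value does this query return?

247

ticket_id=900: ✗
ticket_id=901: ✗
ticket_id=902: ✗
ticket_id=903: ✓ → 36
ticket_id=904: ✗
ticket_id=905: ✗
ticket_id=906: ✗
ticket_id=907: ✓ → 82
ticket_id=908: ✗
ticket_id=909: ✗
ticket_id=910: ✓ → 79
ticket_id=911: ✗
ticket_id=912: ✓ → 35
ticket_id=913: ✓ → 15
net_sum = 36 + 82 + 79 + 35 + 15 = 247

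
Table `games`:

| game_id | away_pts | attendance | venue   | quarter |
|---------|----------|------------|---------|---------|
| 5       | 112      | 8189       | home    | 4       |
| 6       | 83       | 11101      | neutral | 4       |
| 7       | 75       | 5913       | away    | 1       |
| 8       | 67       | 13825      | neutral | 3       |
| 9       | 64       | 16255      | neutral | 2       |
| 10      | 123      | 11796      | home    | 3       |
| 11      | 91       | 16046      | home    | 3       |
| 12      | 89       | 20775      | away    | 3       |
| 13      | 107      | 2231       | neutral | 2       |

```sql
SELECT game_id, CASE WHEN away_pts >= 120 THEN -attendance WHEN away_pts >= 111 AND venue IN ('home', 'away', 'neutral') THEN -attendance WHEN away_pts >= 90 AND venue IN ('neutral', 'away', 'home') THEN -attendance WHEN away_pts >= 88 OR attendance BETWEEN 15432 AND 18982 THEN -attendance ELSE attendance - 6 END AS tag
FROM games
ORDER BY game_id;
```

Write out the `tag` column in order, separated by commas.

-8189, 11095, 5907, 13819, -16255, -11796, -16046, -20775, -2231

game_id=5: away_pts >= 111 AND venue IN ('home', 'away', 'neutral') → -8189
game_id=6: ELSE → 11095
game_id=7: ELSE → 5907
game_id=8: ELSE → 13819
game_id=9: away_pts >= 88 OR attendance BETWEEN 15432 AND 18982 → -16255
game_id=10: away_pts >= 120 → -11796
game_id=11: away_pts >= 90 AND venue IN ('neutral', 'away', 'home') → -16046
game_id=12: away_pts >= 88 OR attendance BETWEEN 15432 AND 18982 → -20775
game_id=13: away_pts >= 90 AND venue IN ('neutral', 'away', 'home') → -2231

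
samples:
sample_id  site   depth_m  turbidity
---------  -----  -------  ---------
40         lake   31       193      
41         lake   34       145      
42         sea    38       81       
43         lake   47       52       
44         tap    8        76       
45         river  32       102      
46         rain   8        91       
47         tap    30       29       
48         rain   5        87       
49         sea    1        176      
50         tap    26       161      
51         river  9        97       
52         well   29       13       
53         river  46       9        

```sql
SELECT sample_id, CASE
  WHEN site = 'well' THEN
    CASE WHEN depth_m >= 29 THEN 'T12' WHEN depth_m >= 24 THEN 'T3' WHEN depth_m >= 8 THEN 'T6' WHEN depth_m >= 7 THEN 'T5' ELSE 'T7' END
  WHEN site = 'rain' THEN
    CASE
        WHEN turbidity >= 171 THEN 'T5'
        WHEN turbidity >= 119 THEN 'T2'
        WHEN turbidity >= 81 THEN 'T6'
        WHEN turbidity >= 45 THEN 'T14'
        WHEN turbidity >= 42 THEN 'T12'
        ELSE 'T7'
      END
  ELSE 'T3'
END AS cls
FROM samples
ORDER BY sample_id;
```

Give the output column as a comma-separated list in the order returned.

sample_id=40: site='lake' → outer ELSE → T3
sample_id=41: site='lake' → outer ELSE → T3
sample_id=42: site='sea' → outer ELSE → T3
sample_id=43: site='lake' → outer ELSE → T3
sample_id=44: site='tap' → outer ELSE → T3
sample_id=45: site='river' → outer ELSE → T3
sample_id=46: site='rain' → inner[turbidity >= 81] → T6
sample_id=47: site='tap' → outer ELSE → T3
sample_id=48: site='rain' → inner[turbidity >= 81] → T6
sample_id=49: site='sea' → outer ELSE → T3
sample_id=50: site='tap' → outer ELSE → T3
sample_id=51: site='river' → outer ELSE → T3
sample_id=52: site='well' → inner[depth_m >= 29] → T12
sample_id=53: site='river' → outer ELSE → T3

T3, T3, T3, T3, T3, T3, T6, T3, T6, T3, T3, T3, T12, T3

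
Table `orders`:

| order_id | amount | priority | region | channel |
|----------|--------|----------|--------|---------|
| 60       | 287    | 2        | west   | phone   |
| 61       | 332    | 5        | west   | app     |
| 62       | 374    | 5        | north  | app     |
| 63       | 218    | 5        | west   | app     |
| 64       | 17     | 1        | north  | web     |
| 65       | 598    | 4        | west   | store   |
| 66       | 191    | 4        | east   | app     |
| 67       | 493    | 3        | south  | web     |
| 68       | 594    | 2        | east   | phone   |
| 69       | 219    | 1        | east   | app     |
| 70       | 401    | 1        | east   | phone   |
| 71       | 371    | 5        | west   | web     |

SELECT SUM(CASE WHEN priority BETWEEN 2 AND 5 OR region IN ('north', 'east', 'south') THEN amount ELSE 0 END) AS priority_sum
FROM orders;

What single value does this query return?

4095

order_id=60: ✓ → 287
order_id=61: ✓ → 332
order_id=62: ✓ → 374
order_id=63: ✓ → 218
order_id=64: ✓ → 17
order_id=65: ✓ → 598
order_id=66: ✓ → 191
order_id=67: ✓ → 493
order_id=68: ✓ → 594
order_id=69: ✓ → 219
order_id=70: ✓ → 401
order_id=71: ✓ → 371
priority_sum = 287 + 332 + 374 + 218 + 17 + 598 + 191 + 493 + 594 + 219 + 401 + 371 = 4095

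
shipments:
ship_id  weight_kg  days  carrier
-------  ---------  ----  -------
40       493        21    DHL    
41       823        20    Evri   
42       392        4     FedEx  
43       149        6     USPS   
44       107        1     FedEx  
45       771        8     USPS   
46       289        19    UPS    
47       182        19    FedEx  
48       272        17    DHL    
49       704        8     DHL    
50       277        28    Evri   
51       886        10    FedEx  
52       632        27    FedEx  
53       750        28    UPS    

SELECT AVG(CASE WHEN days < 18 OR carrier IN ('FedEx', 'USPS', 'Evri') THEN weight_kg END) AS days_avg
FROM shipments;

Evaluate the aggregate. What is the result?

ship_id=40: ✗
ship_id=41: ✓ → 823
ship_id=42: ✓ → 392
ship_id=43: ✓ → 149
ship_id=44: ✓ → 107
ship_id=45: ✓ → 771
ship_id=46: ✗
ship_id=47: ✓ → 182
ship_id=48: ✓ → 272
ship_id=49: ✓ → 704
ship_id=50: ✓ → 277
ship_id=51: ✓ → 886
ship_id=52: ✓ → 632
ship_id=53: ✗
days_avg = (823 + 392 + 149 + 107 + 771 + 182 + 272 + 704 + 277 + 886 + 632) / 11 = 472.2727272727

472.2727272727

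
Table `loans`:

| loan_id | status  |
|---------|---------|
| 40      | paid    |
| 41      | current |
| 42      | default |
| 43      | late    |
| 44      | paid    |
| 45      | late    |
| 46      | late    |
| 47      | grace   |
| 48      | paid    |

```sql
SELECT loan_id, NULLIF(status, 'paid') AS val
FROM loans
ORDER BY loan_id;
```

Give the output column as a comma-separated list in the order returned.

NULL, current, default, late, NULL, late, late, grace, NULL

loan_id=40: status=paid vs paid: equal → NULL
loan_id=41: status=current vs paid: differ → current
loan_id=42: status=default vs paid: differ → default
loan_id=43: status=late vs paid: differ → late
loan_id=44: status=paid vs paid: equal → NULL
loan_id=45: status=late vs paid: differ → late
loan_id=46: status=late vs paid: differ → late
loan_id=47: status=grace vs paid: differ → grace
loan_id=48: status=paid vs paid: equal → NULL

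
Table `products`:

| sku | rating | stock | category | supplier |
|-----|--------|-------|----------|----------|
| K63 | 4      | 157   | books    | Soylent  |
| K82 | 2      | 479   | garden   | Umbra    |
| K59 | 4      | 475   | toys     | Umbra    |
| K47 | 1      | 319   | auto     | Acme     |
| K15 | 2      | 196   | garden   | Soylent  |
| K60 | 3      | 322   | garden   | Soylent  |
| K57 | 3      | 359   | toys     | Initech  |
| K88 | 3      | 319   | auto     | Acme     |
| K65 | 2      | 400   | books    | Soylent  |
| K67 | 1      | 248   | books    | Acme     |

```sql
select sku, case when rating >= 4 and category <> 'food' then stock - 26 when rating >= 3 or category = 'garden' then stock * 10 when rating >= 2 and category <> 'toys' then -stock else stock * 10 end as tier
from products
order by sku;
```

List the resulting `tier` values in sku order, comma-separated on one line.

1960, 3190, 3590, 449, 3220, 131, -400, 2480, 4790, 3190

sku=K15: rating >= 3 or category = 'garden' → 1960
sku=K47: ELSE → 3190
sku=K57: rating >= 3 or category = 'garden' → 3590
sku=K59: rating >= 4 and category <> 'food' → 449
sku=K60: rating >= 3 or category = 'garden' → 3220
sku=K63: rating >= 4 and category <> 'food' → 131
sku=K65: rating >= 2 and category <> 'toys' → -400
sku=K67: ELSE → 2480
sku=K82: rating >= 3 or category = 'garden' → 4790
sku=K88: rating >= 3 or category = 'garden' → 3190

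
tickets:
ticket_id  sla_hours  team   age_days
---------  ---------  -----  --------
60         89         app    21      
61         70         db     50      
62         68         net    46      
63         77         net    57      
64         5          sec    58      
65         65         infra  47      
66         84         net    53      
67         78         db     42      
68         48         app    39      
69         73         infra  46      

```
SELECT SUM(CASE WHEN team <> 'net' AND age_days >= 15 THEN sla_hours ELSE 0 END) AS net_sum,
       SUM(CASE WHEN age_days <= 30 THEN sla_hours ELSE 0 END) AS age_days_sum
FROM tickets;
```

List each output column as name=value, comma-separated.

[net_sum: team <> 'net' AND age_days >= 15]
ticket_id=60: ✓ → 89
ticket_id=61: ✓ → 70
ticket_id=62: ✗
ticket_id=63: ✗
ticket_id=64: ✓ → 5
ticket_id=65: ✓ → 65
ticket_id=66: ✗
ticket_id=67: ✓ → 78
ticket_id=68: ✓ → 48
ticket_id=69: ✓ → 73
net_sum = 89 + 70 + 5 + 65 + 78 + 48 + 73 = 428
—
[age_days_sum: age_days <= 30]
ticket_id=60: ✓ → 89
ticket_id=61: ✗
ticket_id=62: ✗
ticket_id=63: ✗
ticket_id=64: ✗
ticket_id=65: ✗
ticket_id=66: ✗
ticket_id=67: ✗
ticket_id=68: ✗
ticket_id=69: ✗
age_days_sum = 89

net_sum=428, age_days_sum=89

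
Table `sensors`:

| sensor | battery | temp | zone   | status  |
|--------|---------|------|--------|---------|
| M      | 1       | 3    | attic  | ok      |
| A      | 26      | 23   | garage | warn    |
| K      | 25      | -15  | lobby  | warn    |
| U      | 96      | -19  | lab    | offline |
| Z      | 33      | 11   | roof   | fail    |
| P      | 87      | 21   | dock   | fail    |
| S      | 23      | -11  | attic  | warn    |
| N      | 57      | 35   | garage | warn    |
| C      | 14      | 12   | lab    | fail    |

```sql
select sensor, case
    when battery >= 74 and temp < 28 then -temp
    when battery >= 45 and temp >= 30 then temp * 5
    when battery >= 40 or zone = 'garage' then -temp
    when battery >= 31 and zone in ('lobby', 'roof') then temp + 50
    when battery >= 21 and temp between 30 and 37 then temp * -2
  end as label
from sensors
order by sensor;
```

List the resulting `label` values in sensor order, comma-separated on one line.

-23, NULL, NULL, NULL, 175, -21, NULL, 19, 61

sensor=A: battery >= 40 or zone = 'garage' → -23
sensor=C: (no match → NULL) → NULL
sensor=K: (no match → NULL) → NULL
sensor=M: (no match → NULL) → NULL
sensor=N: battery >= 45 and temp >= 30 → 175
sensor=P: battery >= 74 and temp < 28 → -21
sensor=S: (no match → NULL) → NULL
sensor=U: battery >= 74 and temp < 28 → 19
sensor=Z: battery >= 31 and zone in ('lobby', 'roof') → 61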